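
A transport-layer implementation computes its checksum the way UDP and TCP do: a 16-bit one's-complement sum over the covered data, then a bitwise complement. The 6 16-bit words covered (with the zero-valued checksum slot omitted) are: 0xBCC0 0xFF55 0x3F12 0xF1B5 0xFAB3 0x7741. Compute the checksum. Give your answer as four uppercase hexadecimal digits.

A12B

One's-complement addition (fold any carry out of bit 15 back into bit 0):
  0xBCC0 + 0xFF55 = 0x1BC15 → wrap carry → 0xBC16
  0xBC16 + 0x3F12 = 0x0FB28
  0xFB28 + 0xF1B5 = 0x1ECDD → wrap carry → 0xECDE
  0xECDE + 0xFAB3 = 0x1E791 → wrap carry → 0xE792
  0xE792 + 0x7741 = 0x15ED3 → wrap carry → 0x5ED4
One's-complement sum = 0x5ED4.
Checksum = ~0x5ED4 & 0xFFFF = 0xA12B.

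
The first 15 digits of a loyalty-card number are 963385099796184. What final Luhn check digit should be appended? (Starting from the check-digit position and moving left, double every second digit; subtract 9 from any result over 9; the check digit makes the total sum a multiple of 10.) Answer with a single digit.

Partial digits right→left: 4 8 1 6 9 7 9 9 0 5 8 3 3 6 9
Double every second digit counting from the check-digit position (so the 1st, 3rd, 5th, ... of the partial from the right).
  doubled (with −9 where >9): 8 2 9 9 0 7 6 9 → sum 50
  kept as-is: 8 6 7 9 5 3 6 → sum 44
Total = 50 + 44 = 94.
Check digit = (10 − (94 mod 10)) mod 10 = 6.

6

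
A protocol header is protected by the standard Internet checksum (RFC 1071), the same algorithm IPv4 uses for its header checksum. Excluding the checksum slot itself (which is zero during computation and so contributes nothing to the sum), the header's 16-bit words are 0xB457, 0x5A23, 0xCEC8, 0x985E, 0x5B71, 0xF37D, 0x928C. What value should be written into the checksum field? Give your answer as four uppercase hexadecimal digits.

A8E1

One's-complement addition (fold any carry out of bit 15 back into bit 0):
  0xB457 + 0x5A23 = 0x10E7A → wrap carry → 0x0E7B
  0x0E7B + 0xCEC8 = 0x0DD43
  0xDD43 + 0x985E = 0x175A1 → wrap carry → 0x75A2
  0x75A2 + 0x5B71 = 0x0D113
  0xD113 + 0xF37D = 0x1C490 → wrap carry → 0xC491
  0xC491 + 0x928C = 0x1571D → wrap carry → 0x571E
One's-complement sum = 0x571E.
Checksum = ~0x571E & 0xFFFF = 0xA8E1.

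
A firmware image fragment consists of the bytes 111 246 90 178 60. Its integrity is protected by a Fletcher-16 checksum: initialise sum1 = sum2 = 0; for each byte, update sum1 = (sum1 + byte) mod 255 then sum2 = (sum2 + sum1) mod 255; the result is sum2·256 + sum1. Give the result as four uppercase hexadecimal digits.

B9AF

Running sums (mod 255):
  after byte 0 (111): sum1=111, sum2=111
  after byte 1 (246): sum1=102, sum2=213
  after byte 2 (90): sum1=192, sum2=150
  after byte 3 (178): sum1=115, sum2=10
  after byte 4 (60): sum1=175, sum2=185
Checksum = sum2·256 + sum1 = 185·256 + 175 = 47535 = 0xB9AF.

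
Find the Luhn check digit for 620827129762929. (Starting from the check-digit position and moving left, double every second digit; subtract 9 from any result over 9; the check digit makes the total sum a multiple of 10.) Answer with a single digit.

Partial digits right→left: 9 2 9 2 6 7 9 2 1 7 2 8 0 2 6
Double every second digit counting from the check-digit position (so the 1st, 3rd, 5th, ... of the partial from the right).
  doubled (with −9 where >9): 9 9 3 9 2 4 0 3 → sum 39
  kept as-is: 2 2 7 2 7 8 2 → sum 30
Total = 39 + 30 = 69.
Check digit = (10 − (69 mod 10)) mod 10 = 1.

1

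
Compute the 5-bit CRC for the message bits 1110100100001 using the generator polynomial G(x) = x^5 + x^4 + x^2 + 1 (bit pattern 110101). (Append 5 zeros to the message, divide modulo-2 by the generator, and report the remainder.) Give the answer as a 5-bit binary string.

11000

Append 5 zeros: 111010010000100000. Divide by 110101 (XOR where the leading bit is 1):
  pos 0: 111010 XOR 110101 = 001111
  pos 2: 111101 XOR 110101 = 001000
  pos 4: 100000 XOR 110101 = 010101
  pos 5: 101010 XOR 110101 = 011111
  pos 6: 111110 XOR 110101 = 001011
  pos 8: 101110 XOR 110101 = 011011
  pos 9: 110110 XOR 110101 = 000011
Remainder (last 5 bits) = 11000. This is the CRC / FCS.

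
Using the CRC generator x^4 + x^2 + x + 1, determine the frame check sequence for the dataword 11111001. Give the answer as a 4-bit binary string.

1111

Append 4 zeros: 111110010000. Divide by 10111 (XOR where the leading bit is 1):
  pos 0: 11111 XOR 10111 = 01000
  pos 1: 10000 XOR 10111 = 00111
  pos 3: 11101 XOR 10111 = 01010
  pos 4: 10100 XOR 10111 = 00011
  pos 7: 11000 XOR 10111 = 01111
Remainder (last 4 bits) = 1111. This is the CRC / FCS.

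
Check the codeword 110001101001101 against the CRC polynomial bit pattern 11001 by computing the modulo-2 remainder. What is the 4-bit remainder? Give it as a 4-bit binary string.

0011

Modulo-2 division of 110001101001101 by 11001:
  pos 0: 11000 XOR 11001 = 00001
  pos 4: 11101 XOR 11001 = 00100
  pos 6: 10000 XOR 11001 = 01001
  pos 7: 10011 XOR 11001 = 01010
  pos 8: 10101 XOR 11001 = 01100
  pos 9: 11000 XOR 11001 = 00001
Remainder = 0011 (nonzero — an error is detected).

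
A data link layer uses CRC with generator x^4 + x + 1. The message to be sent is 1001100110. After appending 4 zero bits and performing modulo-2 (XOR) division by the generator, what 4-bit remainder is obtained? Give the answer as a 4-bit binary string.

1010

Append 4 zeros: 10011001100000. Divide by 10011 (XOR where the leading bit is 1):
  pos 0: 10011 XOR 10011 = 00000
  pos 7: 11000 XOR 10011 = 01011
  pos 8: 10110 XOR 10011 = 00101
Remainder (last 4 bits) = 1010. This is the CRC / FCS.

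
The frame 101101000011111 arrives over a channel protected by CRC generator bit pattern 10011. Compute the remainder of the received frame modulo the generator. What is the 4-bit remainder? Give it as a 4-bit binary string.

Modulo-2 division of 101101000011111 by 10011:
  pos 0: 10110 XOR 10011 = 00101
  pos 2: 10110 XOR 10011 = 00101
  pos 4: 10100 XOR 10011 = 00111
  pos 6: 11101 XOR 10011 = 01110
  pos 7: 11101 XOR 10011 = 01110
  pos 8: 11101 XOR 10011 = 01110
  pos 9: 11101 XOR 10011 = 01110
  pos 10: 11101 XOR 10011 = 01110
Remainder = 1110 (nonzero — an error is detected).

1110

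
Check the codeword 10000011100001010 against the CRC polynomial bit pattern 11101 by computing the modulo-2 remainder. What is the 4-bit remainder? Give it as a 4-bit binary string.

0000

Modulo-2 division of 10000011100001010 by 11101:
  pos 0: 10000 XOR 11101 = 01101
  pos 1: 11010 XOR 11101 = 00111
  pos 3: 11111 XOR 11101 = 00010
  pos 6: 10100 XOR 11101 = 01001
  pos 7: 10010 XOR 11101 = 01111
  pos 8: 11110 XOR 11101 = 00011
  pos 11: 11101 XOR 11101 = 00000
Remainder = 0000 (zero — the frame passes the CRC check).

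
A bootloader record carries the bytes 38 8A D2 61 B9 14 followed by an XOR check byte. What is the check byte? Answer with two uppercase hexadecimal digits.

AC

XOR the bytes together:
  start with 0x38
  0x38 ⊕ 0x8A = 0xB2
  0xB2 ⊕ 0xD2 = 0x60
  0x60 ⊕ 0x61 = 0x01
  0x01 ⊕ 0xB9 = 0xB8
  0xB8 ⊕ 0x14 = 0xAC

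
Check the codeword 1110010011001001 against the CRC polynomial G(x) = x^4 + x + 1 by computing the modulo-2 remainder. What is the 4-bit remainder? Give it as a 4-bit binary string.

Modulo-2 division of 1110010011001001 by 10011:
  pos 0: 11100 XOR 10011 = 01111
  pos 1: 11111 XOR 10011 = 01100
  pos 2: 11000 XOR 10011 = 01011
  pos 3: 10110 XOR 10011 = 00101
  pos 5: 10111 XOR 10011 = 00100
  pos 7: 10000 XOR 10011 = 00011
  pos 10: 11100 XOR 10011 = 01111
  pos 11: 11111 XOR 10011 = 01100
Remainder = 1100 (nonzero — an error is detected).

1100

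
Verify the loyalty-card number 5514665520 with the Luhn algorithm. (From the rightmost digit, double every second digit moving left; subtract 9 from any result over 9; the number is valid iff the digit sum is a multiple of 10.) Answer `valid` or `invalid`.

invalid

From the right, keep odd positions and double even positions (subtract 9 from any doubled value over 9):
  doubled (positions 2,4,...): 4 1 3 2 1 → sum 11
  kept (positions 1,3,...): 0 5 6 4 5 → sum 20
Total = 31.
31 mod 10 = 1, so the number is invalid.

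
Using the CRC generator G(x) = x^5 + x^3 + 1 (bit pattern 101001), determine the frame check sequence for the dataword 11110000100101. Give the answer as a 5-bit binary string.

Append 5 zeros: 1111000010010100000. Divide by 101001 (XOR where the leading bit is 1):
  pos 0: 111100 XOR 101001 = 010101
  pos 1: 101010 XOR 101001 = 000011
  pos 5: 110100 XOR 101001 = 011101
  pos 6: 111011 XOR 101001 = 010010
  pos 7: 100100 XOR 101001 = 001101
  pos 9: 110110 XOR 101001 = 011111
  pos 10: 111110 XOR 101001 = 010111
  pos 11: 101110 XOR 101001 = 000111
Remainder (last 5 bits) = 11100. This is the CRC / FCS.

11100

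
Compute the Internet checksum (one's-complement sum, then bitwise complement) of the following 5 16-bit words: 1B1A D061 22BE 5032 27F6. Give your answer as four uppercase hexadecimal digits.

One's-complement addition (fold any carry out of bit 15 back into bit 0):
  0x1B1A + 0xD061 = 0x0EB7B
  0xEB7B + 0x22BE = 0x10E39 → wrap carry → 0x0E3A
  0x0E3A + 0x5032 = 0x05E6C
  0x5E6C + 0x27F6 = 0x08662
One's-complement sum = 0x8662.
Checksum = ~0x8662 & 0xFFFF = 0x799D.

799D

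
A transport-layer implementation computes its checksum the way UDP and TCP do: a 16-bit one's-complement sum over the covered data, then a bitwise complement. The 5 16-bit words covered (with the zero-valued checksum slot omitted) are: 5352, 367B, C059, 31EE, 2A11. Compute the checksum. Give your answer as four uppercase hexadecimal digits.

59D9

One's-complement addition (fold any carry out of bit 15 back into bit 0):
  0x5352 + 0x367B = 0x089CD
  0x89CD + 0xC059 = 0x14A26 → wrap carry → 0x4A27
  0x4A27 + 0x31EE = 0x07C15
  0x7C15 + 0x2A11 = 0x0A626
One's-complement sum = 0xA626.
Checksum = ~0xA626 & 0xFFFF = 0x59D9.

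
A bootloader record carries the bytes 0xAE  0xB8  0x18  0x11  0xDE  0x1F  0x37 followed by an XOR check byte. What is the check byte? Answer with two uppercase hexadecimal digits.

E9

XOR the bytes together:
  start with 0xAE
  0xAE ⊕ 0xB8 = 0x16
  0x16 ⊕ 0x18 = 0x0E
  0x0E ⊕ 0x11 = 0x1F
  0x1F ⊕ 0xDE = 0xC1
  0xC1 ⊕ 0x1F = 0xDE
  0xDE ⊕ 0x37 = 0xE9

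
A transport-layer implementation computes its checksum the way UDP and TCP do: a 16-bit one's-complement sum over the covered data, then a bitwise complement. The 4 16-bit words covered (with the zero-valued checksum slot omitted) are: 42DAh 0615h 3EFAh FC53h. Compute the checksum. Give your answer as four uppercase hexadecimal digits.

7BC2

One's-complement addition (fold any carry out of bit 15 back into bit 0):
  0x42DA + 0x0615 = 0x048EF
  0x48EF + 0x3EFA = 0x087E9
  0x87E9 + 0xFC53 = 0x1843C → wrap carry → 0x843D
One's-complement sum = 0x843D.
Checksum = ~0x843D & 0xFFFF = 0x7BC2.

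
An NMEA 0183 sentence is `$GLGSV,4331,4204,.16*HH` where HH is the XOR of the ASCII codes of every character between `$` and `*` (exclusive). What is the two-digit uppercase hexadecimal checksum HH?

XOR the ASCII codes of the payload characters:
  'G' = 0x47 → acc = 0x47
  'L' = 0x4C → acc = 0x0B
  'G' = 0x47 → acc = 0x4C
  'S' = 0x53 → acc = 0x1F
  'V' = 0x56 → acc = 0x49
  ',' = 0x2C → acc = 0x65
  '4' = 0x34 → acc = 0x51
  '3' = 0x33 → acc = 0x62
  '3' = 0x33 → acc = 0x51
  '1' = 0x31 → acc = 0x60
  ',' = 0x2C → acc = 0x4C
  '4' = 0x34 → acc = 0x78
  '2' = 0x32 → acc = 0x4A
  '0' = 0x30 → acc = 0x7A
  '4' = 0x34 → acc = 0x4E
  ',' = 0x2C → acc = 0x62
  '.' = 0x2E → acc = 0x4C
  '1' = 0x31 → acc = 0x7D
  '6' = 0x36 → acc = 0x4B
Checksum = 0x4B.

4B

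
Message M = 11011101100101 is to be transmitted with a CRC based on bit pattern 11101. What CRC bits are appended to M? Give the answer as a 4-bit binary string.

Append 4 zeros: 110111011001010000. Divide by 11101 (XOR where the leading bit is 1):
  pos 0: 11011 XOR 11101 = 00110
  pos 2: 11010 XOR 11101 = 00111
  pos 4: 11111 XOR 11101 = 00010
  pos 7: 10001 XOR 11101 = 01100
  pos 8: 11000 XOR 11101 = 00101
  pos 10: 10110 XOR 11101 = 01011
  pos 11: 10110 XOR 11101 = 01011
  pos 12: 10110 XOR 11101 = 01011
  pos 13: 10110 XOR 11101 = 01011
Remainder (last 4 bits) = 1011. This is the CRC / FCS.

1011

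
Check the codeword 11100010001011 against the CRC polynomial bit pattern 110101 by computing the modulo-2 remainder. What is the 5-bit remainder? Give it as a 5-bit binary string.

Modulo-2 division of 11100010001011 by 110101:
  pos 0: 111000 XOR 110101 = 001101
  pos 2: 110110 XOR 110101 = 000011
  pos 6: 110010 XOR 110101 = 000111
Remainder = 11111 (nonzero — an error is detected).

11111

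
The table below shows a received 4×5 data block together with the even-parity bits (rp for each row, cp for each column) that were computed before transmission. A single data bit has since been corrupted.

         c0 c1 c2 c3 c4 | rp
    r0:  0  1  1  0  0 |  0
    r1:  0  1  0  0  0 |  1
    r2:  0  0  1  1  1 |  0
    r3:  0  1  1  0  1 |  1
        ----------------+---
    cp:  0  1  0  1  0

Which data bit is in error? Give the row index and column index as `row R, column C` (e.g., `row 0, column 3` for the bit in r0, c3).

row 2, column 2

Recompute each row's even parity and compare to rp:
  r0: data parity 0, sent rp 0 → ok
  r1: data parity 1, sent rp 1 → ok
  r2: data parity 1, sent rp 0 → mismatch
  r3: data parity 1, sent rp 1 → ok
Recompute each column's even parity and compare to cp:
  c0: data parity 0, sent cp 0 → ok
  c1: data parity 1, sent cp 1 → ok
  c2: data parity 1, sent cp 0 → mismatch
  c3: data parity 1, sent cp 1 → ok
  c4: data parity 0, sent cp 0 → ok
Exactly one row (r2) and one column (c2) fail → the flipped bit is at their intersection.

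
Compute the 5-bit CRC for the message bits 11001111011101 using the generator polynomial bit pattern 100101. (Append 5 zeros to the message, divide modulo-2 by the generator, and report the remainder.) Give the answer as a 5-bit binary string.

11110

Append 5 zeros: 1100111101110100000. Divide by 100101 (XOR where the leading bit is 1):
  pos 0: 110011 XOR 100101 = 010110
  pos 1: 101101 XOR 100101 = 001000
  pos 3: 100010 XOR 100101 = 000111
  pos 6: 111111 XOR 100101 = 011010
  pos 7: 110100 XOR 100101 = 010001
  pos 8: 100011 XOR 100101 = 000110
  pos 11: 110000 XOR 100101 = 010101
  pos 12: 101010 XOR 100101 = 001111
Remainder (last 5 bits) = 11110. This is the CRC / FCS.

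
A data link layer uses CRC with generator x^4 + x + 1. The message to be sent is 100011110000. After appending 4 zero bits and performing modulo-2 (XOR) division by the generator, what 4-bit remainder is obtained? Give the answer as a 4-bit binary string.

0111

Append 4 zeros: 1000111100000000. Divide by 10011 (XOR where the leading bit is 1):
  pos 0: 10001 XOR 10011 = 00010
  pos 3: 10111 XOR 10011 = 00100
  pos 5: 10000 XOR 10011 = 00011
  pos 8: 11000 XOR 10011 = 01011
  pos 9: 10110 XOR 10011 = 00101
  pos 11: 10100 XOR 10011 = 00111
Remainder (last 4 bits) = 0111. This is the CRC / FCS.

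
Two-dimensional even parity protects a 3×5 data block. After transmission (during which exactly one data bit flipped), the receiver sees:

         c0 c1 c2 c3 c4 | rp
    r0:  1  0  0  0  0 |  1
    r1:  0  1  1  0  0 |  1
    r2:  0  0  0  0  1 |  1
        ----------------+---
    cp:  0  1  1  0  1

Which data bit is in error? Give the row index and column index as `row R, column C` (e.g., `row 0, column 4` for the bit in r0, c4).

Recompute each row's even parity and compare to rp:
  r0: data parity 1, sent rp 1 → ok
  r1: data parity 0, sent rp 1 → mismatch
  r2: data parity 1, sent rp 1 → ok
Recompute each column's even parity and compare to cp:
  c0: data parity 1, sent cp 0 → mismatch
  c1: data parity 1, sent cp 1 → ok
  c2: data parity 1, sent cp 1 → ok
  c3: data parity 0, sent cp 0 → ok
  c4: data parity 1, sent cp 1 → ok
Exactly one row (r1) and one column (c0) fail → the flipped bit is at their intersection.

row 1, column 0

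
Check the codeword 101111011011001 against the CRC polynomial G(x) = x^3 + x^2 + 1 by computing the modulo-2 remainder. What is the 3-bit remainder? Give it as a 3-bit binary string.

000

Modulo-2 division of 101111011011001 by 1101:
  pos 0: 1011 XOR 1101 = 0110
  pos 1: 1101 XOR 1101 = 0000
  pos 5: 1011 XOR 1101 = 0110
  pos 6: 1100 XOR 1101 = 0001
  pos 9: 1110 XOR 1101 = 0011
  pos 11: 1101 XOR 1101 = 0000
Remainder = 000 (zero — the frame passes the CRC check).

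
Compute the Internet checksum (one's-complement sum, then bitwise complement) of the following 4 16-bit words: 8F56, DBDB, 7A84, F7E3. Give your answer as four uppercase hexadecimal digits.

2265

One's-complement addition (fold any carry out of bit 15 back into bit 0):
  0x8F56 + 0xDBDB = 0x16B31 → wrap carry → 0x6B32
  0x6B32 + 0x7A84 = 0x0E5B6
  0xE5B6 + 0xF7E3 = 0x1DD99 → wrap carry → 0xDD9A
One's-complement sum = 0xDD9A.
Checksum = ~0xDD9A & 0xFFFF = 0x2265.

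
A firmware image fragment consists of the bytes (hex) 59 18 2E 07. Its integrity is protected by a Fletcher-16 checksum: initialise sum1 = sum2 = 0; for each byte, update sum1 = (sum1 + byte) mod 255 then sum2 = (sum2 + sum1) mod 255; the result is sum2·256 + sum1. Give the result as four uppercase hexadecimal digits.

Running sums (mod 255):
  after byte 0 (59): sum1=89, sum2=89
  after byte 1 (18): sum1=113, sum2=202
  after byte 2 (2E): sum1=159, sum2=106
  after byte 3 (07): sum1=166, sum2=17
Checksum = sum2·256 + sum1 = 17·256 + 166 = 4518 = 0x11A6.

11A6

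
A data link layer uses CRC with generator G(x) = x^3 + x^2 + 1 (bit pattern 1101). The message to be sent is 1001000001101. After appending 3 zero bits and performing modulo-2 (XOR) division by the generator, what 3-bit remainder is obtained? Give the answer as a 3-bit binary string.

001

Append 3 zeros: 1001000001101000. Divide by 1101 (XOR where the leading bit is 1):
  pos 0: 1001 XOR 1101 = 0100
  pos 1: 1000 XOR 1101 = 0101
  pos 2: 1010 XOR 1101 = 0111
  pos 3: 1110 XOR 1101 = 0011
  pos 5: 1100 XOR 1101 = 0001
  pos 8: 1110 XOR 1101 = 0011
  pos 10: 1110 XOR 1101 = 0011
  pos 12: 1100 XOR 1101 = 0001
Remainder (last 3 bits) = 001. This is the CRC / FCS.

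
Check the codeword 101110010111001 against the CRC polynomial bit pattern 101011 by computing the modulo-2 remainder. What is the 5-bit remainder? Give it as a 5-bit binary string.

Modulo-2 division of 101110010111001 by 101011:
  pos 0: 101110 XOR 101011 = 000101
  pos 3: 101010 XOR 101011 = 000001
  pos 8: 111100 XOR 101011 = 010111
  pos 9: 101111 XOR 101011 = 000100
Remainder = 00100 (nonzero — an error is detected).

00100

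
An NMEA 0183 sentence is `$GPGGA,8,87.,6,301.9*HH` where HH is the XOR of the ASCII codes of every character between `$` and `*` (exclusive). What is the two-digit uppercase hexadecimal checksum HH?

5C

XOR the ASCII codes of the payload characters:
  'G' = 0x47 → acc = 0x47
  'P' = 0x50 → acc = 0x17
  'G' = 0x47 → acc = 0x50
  'G' = 0x47 → acc = 0x17
  'A' = 0x41 → acc = 0x56
  ',' = 0x2C → acc = 0x7A
  '8' = 0x38 → acc = 0x42
  ',' = 0x2C → acc = 0x6E
  '8' = 0x38 → acc = 0x56
  '7' = 0x37 → acc = 0x61
  '.' = 0x2E → acc = 0x4F
  ',' = 0x2C → acc = 0x63
  '6' = 0x36 → acc = 0x55
  ',' = 0x2C → acc = 0x79
  '3' = 0x33 → acc = 0x4A
  '0' = 0x30 → acc = 0x7A
  '1' = 0x31 → acc = 0x4B
  '.' = 0x2E → acc = 0x65
  '9' = 0x39 → acc = 0x5C
Checksum = 0x5C.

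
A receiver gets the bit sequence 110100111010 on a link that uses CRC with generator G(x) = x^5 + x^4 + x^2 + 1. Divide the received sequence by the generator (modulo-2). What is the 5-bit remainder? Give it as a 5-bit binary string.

Modulo-2 division of 110100111010 by 110101:
  pos 0: 110100 XOR 110101 = 000001
  pos 5: 111101 XOR 110101 = 001000
Remainder = 10000 (nonzero — an error is detected).

10000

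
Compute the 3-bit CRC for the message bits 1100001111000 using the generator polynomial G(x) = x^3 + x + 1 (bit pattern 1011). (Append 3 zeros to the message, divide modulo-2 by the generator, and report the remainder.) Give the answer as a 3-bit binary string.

001

Append 3 zeros: 1100001111000000. Divide by 1011 (XOR where the leading bit is 1):
  pos 0: 1100 XOR 1011 = 0111
  pos 1: 1110 XOR 1011 = 0101
  pos 2: 1010 XOR 1011 = 0001
  pos 5: 1111 XOR 1011 = 0100
  pos 6: 1001 XOR 1011 = 0010
  pos 8: 1000 XOR 1011 = 0011
  pos 10: 1100 XOR 1011 = 0111
  pos 11: 1110 XOR 1011 = 0101
  pos 12: 1010 XOR 1011 = 0001
Remainder (last 3 bits) = 001. This is the CRC / FCS.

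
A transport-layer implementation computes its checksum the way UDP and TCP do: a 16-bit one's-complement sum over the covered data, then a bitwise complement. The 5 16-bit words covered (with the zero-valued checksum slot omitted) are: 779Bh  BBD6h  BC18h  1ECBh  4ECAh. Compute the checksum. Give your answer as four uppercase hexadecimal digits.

A2DF

One's-complement addition (fold any carry out of bit 15 back into bit 0):
  0x779B + 0xBBD6 = 0x13371 → wrap carry → 0x3372
  0x3372 + 0xBC18 = 0x0EF8A
  0xEF8A + 0x1ECB = 0x10E55 → wrap carry → 0x0E56
  0x0E56 + 0x4ECA = 0x05D20
One's-complement sum = 0x5D20.
Checksum = ~0x5D20 & 0xFFFF = 0xA2DF.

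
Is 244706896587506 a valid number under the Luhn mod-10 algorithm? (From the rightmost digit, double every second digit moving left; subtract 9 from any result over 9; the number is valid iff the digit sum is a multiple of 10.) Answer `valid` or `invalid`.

valid

From the right, keep odd positions and double even positions (subtract 9 from any doubled value over 9):
  doubled (positions 2,4,...): 0 5 1 9 3 5 8 → sum 31
  kept (positions 1,3,...): 6 5 8 6 8 0 4 2 → sum 39
Total = 70.
70 mod 10 = 0, so the number is valid.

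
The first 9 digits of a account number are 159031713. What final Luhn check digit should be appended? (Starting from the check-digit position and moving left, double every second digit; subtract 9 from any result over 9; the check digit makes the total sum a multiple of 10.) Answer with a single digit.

Partial digits right→left: 3 1 7 1 3 0 9 5 1
Double every second digit counting from the check-digit position (so the 1st, 3rd, 5th, ... of the partial from the right).
  doubled (with −9 where >9): 6 5 6 9 2 → sum 28
  kept as-is: 1 1 0 5 → sum 7
Total = 28 + 7 = 35.
Check digit = (10 − (35 mod 10)) mod 10 = 5.

5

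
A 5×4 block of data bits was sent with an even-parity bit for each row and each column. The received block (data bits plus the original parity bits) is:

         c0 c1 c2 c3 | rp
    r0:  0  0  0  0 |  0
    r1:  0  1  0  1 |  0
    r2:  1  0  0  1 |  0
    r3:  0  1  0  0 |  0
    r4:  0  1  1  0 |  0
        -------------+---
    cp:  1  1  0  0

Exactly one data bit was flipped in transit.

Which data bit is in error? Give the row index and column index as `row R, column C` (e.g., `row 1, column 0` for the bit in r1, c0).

Recompute each row's even parity and compare to rp:
  r0: data parity 0, sent rp 0 → ok
  r1: data parity 0, sent rp 0 → ok
  r2: data parity 0, sent rp 0 → ok
  r3: data parity 1, sent rp 0 → mismatch
  r4: data parity 0, sent rp 0 → ok
Recompute each column's even parity and compare to cp:
  c0: data parity 1, sent cp 1 → ok
  c1: data parity 1, sent cp 1 → ok
  c2: data parity 1, sent cp 0 → mismatch
  c3: data parity 0, sent cp 0 → ok
Exactly one row (r3) and one column (c2) fail → the flipped bit is at their intersection.

row 3, column 2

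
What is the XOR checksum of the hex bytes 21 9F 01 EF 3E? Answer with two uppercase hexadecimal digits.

XOR the bytes together:
  start with 0x21
  0x21 ⊕ 0x9F = 0xBE
  0xBE ⊕ 0x01 = 0xBF
  0xBF ⊕ 0xEF = 0x50
  0x50 ⊕ 0x3E = 0x6E

6E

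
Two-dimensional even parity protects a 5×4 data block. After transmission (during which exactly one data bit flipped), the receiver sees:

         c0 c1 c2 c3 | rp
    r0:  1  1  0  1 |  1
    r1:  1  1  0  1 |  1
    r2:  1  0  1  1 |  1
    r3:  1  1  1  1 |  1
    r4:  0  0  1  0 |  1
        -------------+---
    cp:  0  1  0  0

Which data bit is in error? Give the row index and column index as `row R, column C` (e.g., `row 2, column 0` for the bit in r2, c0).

Recompute each row's even parity and compare to rp:
  r0: data parity 1, sent rp 1 → ok
  r1: data parity 1, sent rp 1 → ok
  r2: data parity 1, sent rp 1 → ok
  r3: data parity 0, sent rp 1 → mismatch
  r4: data parity 1, sent rp 1 → ok
Recompute each column's even parity and compare to cp:
  c0: data parity 0, sent cp 0 → ok
  c1: data parity 1, sent cp 1 → ok
  c2: data parity 1, sent cp 0 → mismatch
  c3: data parity 0, sent cp 0 → ok
Exactly one row (r3) and one column (c2) fail → the flipped bit is at their intersection.

row 3, column 2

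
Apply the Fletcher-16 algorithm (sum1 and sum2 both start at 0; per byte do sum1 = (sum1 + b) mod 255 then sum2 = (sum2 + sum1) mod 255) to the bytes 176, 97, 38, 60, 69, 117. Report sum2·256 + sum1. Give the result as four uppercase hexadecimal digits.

582F

Running sums (mod 255):
  after byte 0 (176): sum1=176, sum2=176
  after byte 1 (97): sum1=18, sum2=194
  after byte 2 (38): sum1=56, sum2=250
  after byte 3 (60): sum1=116, sum2=111
  after byte 4 (69): sum1=185, sum2=41
  after byte 5 (117): sum1=47, sum2=88
Checksum = sum2·256 + sum1 = 88·256 + 47 = 22575 = 0x582F.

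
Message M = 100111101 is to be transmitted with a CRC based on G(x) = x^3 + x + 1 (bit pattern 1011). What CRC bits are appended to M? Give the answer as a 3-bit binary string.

Append 3 zeros: 100111101000. Divide by 1011 (XOR where the leading bit is 1):
  pos 0: 1001 XOR 1011 = 0010
  pos 2: 1011 XOR 1011 = 0000
  pos 6: 1010 XOR 1011 = 0001
Remainder (last 3 bits) = 100. This is the CRC / FCS.

100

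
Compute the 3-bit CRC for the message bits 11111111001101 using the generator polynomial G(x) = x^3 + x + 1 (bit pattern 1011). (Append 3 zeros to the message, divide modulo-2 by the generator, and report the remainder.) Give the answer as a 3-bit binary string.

101

Append 3 zeros: 11111111001101000. Divide by 1011 (XOR where the leading bit is 1):
  pos 0: 1111 XOR 1011 = 0100
  pos 1: 1001 XOR 1011 = 0010
  pos 3: 1011 XOR 1011 = 0000
  pos 7: 1001 XOR 1011 = 0010
  pos 9: 1010 XOR 1011 = 0001
  pos 12: 1100 XOR 1011 = 0111
  pos 13: 1110 XOR 1011 = 0101
Remainder (last 3 bits) = 101. This is the CRC / FCS.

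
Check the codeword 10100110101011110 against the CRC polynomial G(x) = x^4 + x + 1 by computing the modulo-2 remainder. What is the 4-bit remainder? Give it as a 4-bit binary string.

0110

Modulo-2 division of 10100110101011110 by 10011:
  pos 0: 10100 XOR 10011 = 00111
  pos 2: 11111 XOR 10011 = 01100
  pos 3: 11000 XOR 10011 = 01011
  pos 4: 10111 XOR 10011 = 00100
  pos 6: 10001 XOR 10011 = 00010
  pos 9: 10011 XOR 10011 = 00000
Remainder = 0110 (nonzero — an error is detected).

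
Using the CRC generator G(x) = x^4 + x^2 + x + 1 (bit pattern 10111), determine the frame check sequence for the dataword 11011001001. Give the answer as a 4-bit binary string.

Append 4 zeros: 110110010010000. Divide by 10111 (XOR where the leading bit is 1):
  pos 0: 11011 XOR 10111 = 01100
  pos 1: 11000 XOR 10111 = 01111
  pos 2: 11110 XOR 10111 = 01001
  pos 3: 10011 XOR 10111 = 00100
  pos 5: 10000 XOR 10111 = 00111
  pos 7: 11110 XOR 10111 = 01001
  pos 8: 10010 XOR 10111 = 00101
  pos 10: 10100 XOR 10111 = 00011
Remainder (last 4 bits) = 0011. This is the CRC / FCS.

0011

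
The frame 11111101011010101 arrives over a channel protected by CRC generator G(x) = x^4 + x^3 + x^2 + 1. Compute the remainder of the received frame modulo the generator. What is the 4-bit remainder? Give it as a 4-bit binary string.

Modulo-2 division of 11111101011010101 by 11101:
  pos 0: 11111 XOR 11101 = 00010
  pos 3: 10101 XOR 11101 = 01000
  pos 4: 10000 XOR 11101 = 01101
  pos 5: 11011 XOR 11101 = 00110
  pos 7: 11010 XOR 11101 = 00111
  pos 9: 11110 XOR 11101 = 00011
  pos 12: 11101 XOR 11101 = 00000
Remainder = 0000 (zero — the frame passes the CRC check).

0000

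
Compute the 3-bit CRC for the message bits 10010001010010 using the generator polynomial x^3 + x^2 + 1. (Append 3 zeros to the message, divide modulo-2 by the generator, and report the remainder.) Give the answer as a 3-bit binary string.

Append 3 zeros: 10010001010010000. Divide by 1101 (XOR where the leading bit is 1):
  pos 0: 1001 XOR 1101 = 0100
  pos 1: 1000 XOR 1101 = 0101
  pos 2: 1010 XOR 1101 = 0111
  pos 3: 1110 XOR 1101 = 0011
  pos 5: 1110 XOR 1101 = 0011
  pos 7: 1110 XOR 1101 = 0011
  pos 9: 1101 XOR 1101 = 0000
Remainder (last 3 bits) = 000. This is the CRC / FCS.

000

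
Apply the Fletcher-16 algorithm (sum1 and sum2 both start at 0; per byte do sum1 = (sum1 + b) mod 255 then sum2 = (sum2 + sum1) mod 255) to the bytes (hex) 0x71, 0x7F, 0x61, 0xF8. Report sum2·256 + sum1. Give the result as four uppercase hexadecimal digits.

Running sums (mod 255):
  after byte 0 (0x71): sum1=113, sum2=113
  after byte 1 (0x7F): sum1=240, sum2=98
  after byte 2 (0x61): sum1=82, sum2=180
  after byte 3 (0xF8): sum1=75, sum2=0
Checksum = sum2·256 + sum1 = 0·256 + 75 = 75 = 0x004B.

004B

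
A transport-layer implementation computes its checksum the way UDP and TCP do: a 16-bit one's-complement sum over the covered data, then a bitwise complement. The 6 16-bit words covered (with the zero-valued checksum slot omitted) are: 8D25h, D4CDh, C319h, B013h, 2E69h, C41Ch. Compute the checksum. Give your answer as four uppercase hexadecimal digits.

One's-complement addition (fold any carry out of bit 15 back into bit 0):
  0x8D25 + 0xD4CD = 0x161F2 → wrap carry → 0x61F3
  0x61F3 + 0xC319 = 0x1250C → wrap carry → 0x250D
  0x250D + 0xB013 = 0x0D520
  0xD520 + 0x2E69 = 0x10389 → wrap carry → 0x038A
  0x038A + 0xC41C = 0x0C7A6
One's-complement sum = 0xC7A6.
Checksum = ~0xC7A6 & 0xFFFF = 0x3859.

3859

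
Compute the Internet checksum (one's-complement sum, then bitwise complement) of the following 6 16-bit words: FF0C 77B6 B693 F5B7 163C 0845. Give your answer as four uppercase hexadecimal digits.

BE6F

One's-complement addition (fold any carry out of bit 15 back into bit 0):
  0xFF0C + 0x77B6 = 0x176C2 → wrap carry → 0x76C3
  0x76C3 + 0xB693 = 0x12D56 → wrap carry → 0x2D57
  0x2D57 + 0xF5B7 = 0x1230E → wrap carry → 0x230F
  0x230F + 0x163C = 0x0394B
  0x394B + 0x0845 = 0x04190
One's-complement sum = 0x4190.
Checksum = ~0x4190 & 0xFFFF = 0xBE6F.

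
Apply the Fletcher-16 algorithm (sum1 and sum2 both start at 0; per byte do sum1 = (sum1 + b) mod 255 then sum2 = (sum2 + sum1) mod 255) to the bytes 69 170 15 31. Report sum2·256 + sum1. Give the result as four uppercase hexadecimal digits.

521E

Running sums (mod 255):
  after byte 0 (69): sum1=69, sum2=69
  after byte 1 (170): sum1=239, sum2=53
  after byte 2 (15): sum1=254, sum2=52
  after byte 3 (31): sum1=30, sum2=82
Checksum = sum2·256 + sum1 = 82·256 + 30 = 21022 = 0x521E.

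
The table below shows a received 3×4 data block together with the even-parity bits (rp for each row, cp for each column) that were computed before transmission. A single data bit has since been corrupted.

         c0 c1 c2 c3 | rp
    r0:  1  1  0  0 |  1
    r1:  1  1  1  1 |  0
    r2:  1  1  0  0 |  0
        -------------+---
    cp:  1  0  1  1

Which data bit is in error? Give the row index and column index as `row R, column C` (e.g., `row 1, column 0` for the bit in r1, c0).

row 0, column 1

Recompute each row's even parity and compare to rp:
  r0: data parity 0, sent rp 1 → mismatch
  r1: data parity 0, sent rp 0 → ok
  r2: data parity 0, sent rp 0 → ok
Recompute each column's even parity and compare to cp:
  c0: data parity 1, sent cp 1 → ok
  c1: data parity 1, sent cp 0 → mismatch
  c2: data parity 1, sent cp 1 → ok
  c3: data parity 1, sent cp 1 → ok
Exactly one row (r0) and one column (c1) fail → the flipped bit is at their intersection.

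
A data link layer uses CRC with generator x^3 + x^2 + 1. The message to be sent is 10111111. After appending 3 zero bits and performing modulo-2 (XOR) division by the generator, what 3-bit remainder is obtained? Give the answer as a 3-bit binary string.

Append 3 zeros: 10111111000. Divide by 1101 (XOR where the leading bit is 1):
  pos 0: 1011 XOR 1101 = 0110
  pos 1: 1101 XOR 1101 = 0000
  pos 5: 1110 XOR 1101 = 0011
  pos 7: 1100 XOR 1101 = 0001
Remainder (last 3 bits) = 001. This is the CRC / FCS.

001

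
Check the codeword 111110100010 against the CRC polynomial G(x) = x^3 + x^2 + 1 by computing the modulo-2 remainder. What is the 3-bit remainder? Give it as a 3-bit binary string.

Modulo-2 division of 111110100010 by 1101:
  pos 0: 1111 XOR 1101 = 0010
  pos 2: 1010 XOR 1101 = 0111
  pos 3: 1111 XOR 1101 = 0010
  pos 5: 1000 XOR 1101 = 0101
  pos 6: 1010 XOR 1101 = 0111
  pos 7: 1111 XOR 1101 = 0010
Remainder = 100 (nonzero — an error is detected).

100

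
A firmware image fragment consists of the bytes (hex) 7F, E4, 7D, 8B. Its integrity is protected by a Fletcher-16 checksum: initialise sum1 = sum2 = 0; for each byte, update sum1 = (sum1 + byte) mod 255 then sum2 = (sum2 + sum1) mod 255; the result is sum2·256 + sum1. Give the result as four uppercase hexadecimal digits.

336D

Running sums (mod 255):
  after byte 0 (7F): sum1=127, sum2=127
  after byte 1 (E4): sum1=100, sum2=227
  after byte 2 (7D): sum1=225, sum2=197
  after byte 3 (8B): sum1=109, sum2=51
Checksum = sum2·256 + sum1 = 51·256 + 109 = 13165 = 0x336D.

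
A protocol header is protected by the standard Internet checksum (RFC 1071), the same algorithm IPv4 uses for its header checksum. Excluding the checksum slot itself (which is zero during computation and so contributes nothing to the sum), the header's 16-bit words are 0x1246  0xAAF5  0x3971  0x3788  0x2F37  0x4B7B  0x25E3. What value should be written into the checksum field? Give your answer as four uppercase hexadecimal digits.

One's-complement addition (fold any carry out of bit 15 back into bit 0):
  0x1246 + 0xAAF5 = 0x0BD3B
  0xBD3B + 0x3971 = 0x0F6AC
  0xF6AC + 0x3788 = 0x12E34 → wrap carry → 0x2E35
  0x2E35 + 0x2F37 = 0x05D6C
  0x5D6C + 0x4B7B = 0x0A8E7
  0xA8E7 + 0x25E3 = 0x0CECA
One's-complement sum = 0xCECA.
Checksum = ~0xCECA & 0xFFFF = 0x3135.

3135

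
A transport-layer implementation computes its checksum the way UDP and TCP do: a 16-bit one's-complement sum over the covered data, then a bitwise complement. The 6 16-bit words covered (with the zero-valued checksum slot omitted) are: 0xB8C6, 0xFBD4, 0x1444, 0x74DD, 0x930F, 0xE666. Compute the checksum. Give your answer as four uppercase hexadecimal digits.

One's-complement addition (fold any carry out of bit 15 back into bit 0):
  0xB8C6 + 0xFBD4 = 0x1B49A → wrap carry → 0xB49B
  0xB49B + 0x1444 = 0x0C8DF
  0xC8DF + 0x74DD = 0x13DBC → wrap carry → 0x3DBD
  0x3DBD + 0x930F = 0x0D0CC
  0xD0CC + 0xE666 = 0x1B732 → wrap carry → 0xB733
One's-complement sum = 0xB733.
Checksum = ~0xB733 & 0xFFFF = 0x48CC.

48CC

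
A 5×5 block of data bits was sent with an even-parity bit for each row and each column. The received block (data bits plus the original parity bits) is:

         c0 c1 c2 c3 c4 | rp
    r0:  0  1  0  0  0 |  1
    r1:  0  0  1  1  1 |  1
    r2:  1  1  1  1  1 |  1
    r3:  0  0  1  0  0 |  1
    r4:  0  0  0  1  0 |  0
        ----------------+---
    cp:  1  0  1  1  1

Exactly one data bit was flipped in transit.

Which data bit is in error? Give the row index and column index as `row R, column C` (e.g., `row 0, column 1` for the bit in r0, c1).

row 4, column 4

Recompute each row's even parity and compare to rp:
  r0: data parity 1, sent rp 1 → ok
  r1: data parity 1, sent rp 1 → ok
  r2: data parity 1, sent rp 1 → ok
  r3: data parity 1, sent rp 1 → ok
  r4: data parity 1, sent rp 0 → mismatch
Recompute each column's even parity and compare to cp:
  c0: data parity 1, sent cp 1 → ok
  c1: data parity 0, sent cp 0 → ok
  c2: data parity 1, sent cp 1 → ok
  c3: data parity 1, sent cp 1 → ok
  c4: data parity 0, sent cp 1 → mismatch
Exactly one row (r4) and one column (c4) fail → the flipped bit is at their intersection.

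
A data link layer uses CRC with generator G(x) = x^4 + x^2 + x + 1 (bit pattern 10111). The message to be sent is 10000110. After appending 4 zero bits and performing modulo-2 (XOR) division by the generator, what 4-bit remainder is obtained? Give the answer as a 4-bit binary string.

0010

Append 4 zeros: 100001100000. Divide by 10111 (XOR where the leading bit is 1):
  pos 0: 10000 XOR 10111 = 00111
  pos 2: 11111 XOR 10111 = 01000
  pos 3: 10000 XOR 10111 = 00111
  pos 5: 11100 XOR 10111 = 01011
  pos 6: 10110 XOR 10111 = 00001
Remainder (last 4 bits) = 0010. This is the CRC / FCS.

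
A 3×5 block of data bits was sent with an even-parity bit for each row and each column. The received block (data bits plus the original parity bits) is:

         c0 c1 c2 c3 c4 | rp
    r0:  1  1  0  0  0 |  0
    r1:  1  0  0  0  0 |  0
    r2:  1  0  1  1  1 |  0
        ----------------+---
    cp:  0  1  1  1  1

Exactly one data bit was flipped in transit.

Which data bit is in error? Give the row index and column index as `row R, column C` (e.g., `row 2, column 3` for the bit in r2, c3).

row 1, column 0

Recompute each row's even parity and compare to rp:
  r0: data parity 0, sent rp 0 → ok
  r1: data parity 1, sent rp 0 → mismatch
  r2: data parity 0, sent rp 0 → ok
Recompute each column's even parity and compare to cp:
  c0: data parity 1, sent cp 0 → mismatch
  c1: data parity 1, sent cp 1 → ok
  c2: data parity 1, sent cp 1 → ok
  c3: data parity 1, sent cp 1 → ok
  c4: data parity 1, sent cp 1 → ok
Exactly one row (r1) and one column (c0) fail → the flipped bit is at their intersection.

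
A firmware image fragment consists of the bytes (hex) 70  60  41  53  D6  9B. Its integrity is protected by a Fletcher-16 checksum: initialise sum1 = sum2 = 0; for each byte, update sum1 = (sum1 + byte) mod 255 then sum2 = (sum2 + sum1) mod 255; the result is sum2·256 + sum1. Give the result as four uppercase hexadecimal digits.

Running sums (mod 255):
  after byte 0 (70): sum1=112, sum2=112
  after byte 1 (60): sum1=208, sum2=65
  after byte 2 (41): sum1=18, sum2=83
  after byte 3 (53): sum1=101, sum2=184
  after byte 4 (D6): sum1=60, sum2=244
  after byte 5 (9B): sum1=215, sum2=204
Checksum = sum2·256 + sum1 = 204·256 + 215 = 52439 = 0xCCD7.

CCD7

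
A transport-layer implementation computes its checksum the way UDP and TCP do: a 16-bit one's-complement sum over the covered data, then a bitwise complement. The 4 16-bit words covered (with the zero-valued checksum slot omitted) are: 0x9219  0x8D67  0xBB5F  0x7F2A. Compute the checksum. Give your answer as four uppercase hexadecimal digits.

One's-complement addition (fold any carry out of bit 15 back into bit 0):
  0x9219 + 0x8D67 = 0x11F80 → wrap carry → 0x1F81
  0x1F81 + 0xBB5F = 0x0DAE0
  0xDAE0 + 0x7F2A = 0x15A0A → wrap carry → 0x5A0B
One's-complement sum = 0x5A0B.
Checksum = ~0x5A0B & 0xFFFF = 0xA5F4.

A5F4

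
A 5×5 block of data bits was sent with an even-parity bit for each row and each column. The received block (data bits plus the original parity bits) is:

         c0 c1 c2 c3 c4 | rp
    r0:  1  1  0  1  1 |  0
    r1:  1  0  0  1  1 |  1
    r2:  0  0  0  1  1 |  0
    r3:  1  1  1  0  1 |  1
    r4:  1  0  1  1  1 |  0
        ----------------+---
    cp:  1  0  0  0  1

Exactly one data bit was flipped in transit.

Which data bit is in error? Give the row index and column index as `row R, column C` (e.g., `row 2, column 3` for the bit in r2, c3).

Recompute each row's even parity and compare to rp:
  r0: data parity 0, sent rp 0 → ok
  r1: data parity 1, sent rp 1 → ok
  r2: data parity 0, sent rp 0 → ok
  r3: data parity 0, sent rp 1 → mismatch
  r4: data parity 0, sent rp 0 → ok
Recompute each column's even parity and compare to cp:
  c0: data parity 0, sent cp 1 → mismatch
  c1: data parity 0, sent cp 0 → ok
  c2: data parity 0, sent cp 0 → ok
  c3: data parity 0, sent cp 0 → ok
  c4: data parity 1, sent cp 1 → ok
Exactly one row (r3) and one column (c0) fail → the flipped bit is at their intersection.

row 3, column 0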